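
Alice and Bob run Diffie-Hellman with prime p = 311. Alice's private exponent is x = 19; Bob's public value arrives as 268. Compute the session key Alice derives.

182

Shared key K = 268^19 mod 311.
268^1 ≡ 268 (mod 311)
268^2 = (268^1)^2 ≡ 268^2 = 71824 ≡ 294 (mod 311)
268^4 = (268^2)^2 ≡ 294^2 = 86436 ≡ 289 (mod 311)
268^8 = (268^4)^2 ≡ 289^2 = 83521 ≡ 173 (mod 311)
268^16 = (268^8)^2 ≡ 173^2 = 29929 ≡ 73 (mod 311)
268^19 = 268^16 · 268^2 · 268^1 ≡ 73 · 294 · 268 ≡ 182 (mod 311).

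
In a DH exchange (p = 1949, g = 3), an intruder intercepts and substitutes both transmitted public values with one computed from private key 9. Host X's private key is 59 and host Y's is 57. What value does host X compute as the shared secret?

192

Host X receives an intruder's public value M = 3^9 mod 1949 instead of the honest one.
3^1 ≡ 3 (mod 1949)
3^2 = (3^1)^2 ≡ 3^2 = 9 ≡ 9 (mod 1949)
3^4 = (3^2)^2 ≡ 9^2 = 81 ≡ 81 (mod 1949)
3^8 = (3^4)^2 ≡ 81^2 = 6561 ≡ 714 (mod 1949)
3^9 = 3^8 · 3^1 ≡ 714 · 3 ≡ 193 (mod 1949).
So M = 193. Host X computes K = M^59 mod 1949.
193^1 ≡ 193 (mod 1949)
193^2 = (193^1)^2 ≡ 193^2 = 37249 ≡ 218 (mod 1949)
193^4 = (193^2)^2 ≡ 218^2 = 47524 ≡ 748 (mod 1949)
193^8 = (193^4)^2 ≡ 748^2 = 559504 ≡ 141 (mod 1949)
193^16 = (193^8)^2 ≡ 141^2 = 19881 ≡ 391 (mod 1949)
193^32 = (193^16)^2 ≡ 391^2 = 152881 ≡ 859 (mod 1949)
193^59 = 193^32 · 193^16 · 193^8 · 193^2 · 193^1 ≡ 859 · 391 · 141 · 218 · 193 ≡ 192 (mod 1949).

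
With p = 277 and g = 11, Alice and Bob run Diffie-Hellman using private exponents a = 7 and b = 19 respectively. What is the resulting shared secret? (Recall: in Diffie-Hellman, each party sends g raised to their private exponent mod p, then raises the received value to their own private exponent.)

17

Alice sends A = g^a mod p = 11^7 mod 277.
11^1 ≡ 11 (mod 277)
11^2 = (11^1)^2 ≡ 11^2 = 121 ≡ 121 (mod 277)
11^4 = (11^2)^2 ≡ 121^2 = 14641 ≡ 237 (mod 277)
11^7 = 11^4 · 11^2 · 11^1 ≡ 237 · 121 · 11 ≡ 221 (mod 277).
So A = 221. Bob then computes K = A^b mod p = 221^19 mod 277.
221^1 ≡ 221 (mod 277)
221^2 = (221^1)^2 ≡ 221^2 = 48841 ≡ 89 (mod 277)
221^4 = (221^2)^2 ≡ 89^2 = 7921 ≡ 165 (mod 277)
221^8 = (221^4)^2 ≡ 165^2 = 27225 ≡ 79 (mod 277)
221^16 = (221^8)^2 ≡ 79^2 = 6241 ≡ 147 (mod 277)
221^19 = 221^16 · 221^2 · 221^1 ≡ 147 · 89 · 221 ≡ 17 (mod 277).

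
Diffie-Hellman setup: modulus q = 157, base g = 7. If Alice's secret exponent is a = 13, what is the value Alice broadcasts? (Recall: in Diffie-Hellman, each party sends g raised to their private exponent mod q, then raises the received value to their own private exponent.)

129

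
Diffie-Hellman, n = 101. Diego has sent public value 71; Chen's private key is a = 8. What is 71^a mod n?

Shared key K = 71^8 mod 101.
71^1 ≡ 71 (mod 101)
71^2 = (71^1)^2 ≡ 71^2 = 5041 ≡ 92 (mod 101)
71^4 = (71^2)^2 ≡ 92^2 = 8464 ≡ 81 (mod 101)
71^8 = (71^4)^2 ≡ 81^2 = 6561 ≡ 97 (mod 101)

97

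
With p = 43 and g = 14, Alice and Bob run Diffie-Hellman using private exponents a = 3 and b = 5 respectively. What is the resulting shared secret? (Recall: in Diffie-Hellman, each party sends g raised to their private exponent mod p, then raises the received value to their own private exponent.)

Alice sends A = g^a mod p = 14^3 mod 43.
14^1 ≡ 14 (mod 43)
14^2 = (14^1)^2 ≡ 14^2 = 196 ≡ 24 (mod 43)
14^3 = 14^2 · 14^1 ≡ 24 · 14 ≡ 35 (mod 43).
So A = 35. Bob then computes K = A^b mod p = 35^5 mod 43.
35^1 ≡ 35 (mod 43)
35^2 = (35^1)^2 ≡ 35^2 = 1225 ≡ 21 (mod 43)
35^4 = (35^2)^2 ≡ 21^2 = 441 ≡ 11 (mod 43)
35^5 = 35^4 · 35^1 ≡ 11 · 35 ≡ 41 (mod 43).

41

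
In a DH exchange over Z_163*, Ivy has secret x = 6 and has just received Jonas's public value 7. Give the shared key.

Shared key K = 7^6 mod 163.
7^1 ≡ 7 (mod 163)
7^2 = (7^1)^2 ≡ 7^2 = 49 ≡ 49 (mod 163)
7^4 = (7^2)^2 ≡ 49^2 = 2401 ≡ 119 (mod 163)
7^6 = 7^4 · 7^2 ≡ 119 · 49 ≡ 126 (mod 163).

126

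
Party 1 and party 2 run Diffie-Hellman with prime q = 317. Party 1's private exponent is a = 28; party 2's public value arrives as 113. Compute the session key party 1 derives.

Shared key K = 113^28 mod 317.
113^1 ≡ 113 (mod 317)
113^2 = (113^1)^2 ≡ 113^2 = 12769 ≡ 89 (mod 317)
113^4 = (113^2)^2 ≡ 89^2 = 7921 ≡ 313 (mod 317)
113^8 = (113^4)^2 ≡ 313^2 = 97969 ≡ 16 (mod 317)
113^16 = (113^8)^2 ≡ 16^2 = 256 ≡ 256 (mod 317)
113^28 = 113^16 · 113^8 · 113^4 ≡ 256 · 16 · 313 ≡ 100 (mod 317).

100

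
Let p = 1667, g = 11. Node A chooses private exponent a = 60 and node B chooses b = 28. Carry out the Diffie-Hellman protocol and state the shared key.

Node A sends A = g^a mod p = 11^60 mod 1667.
11^1 ≡ 11 (mod 1667)
11^2 = (11^1)^2 ≡ 11^2 = 121 ≡ 121 (mod 1667)
11^4 = (11^2)^2 ≡ 121^2 = 14641 ≡ 1305 (mod 1667)
11^8 = (11^4)^2 ≡ 1305^2 = 1703025 ≡ 1018 (mod 1667)
11^16 = (11^8)^2 ≡ 1018^2 = 1036324 ≡ 1117 (mod 1667)
11^32 = (11^16)^2 ≡ 1117^2 = 1247689 ≡ 773 (mod 1667)
11^60 = 11^32 · 11^16 · 11^8 · 11^4 ≡ 773 · 1117 · 1018 · 1305 ≡ 417 (mod 1667).
So A = 417. Node B then computes K = A^b mod p = 417^28 mod 1667.
417^1 ≡ 417 (mod 1667)
417^2 = (417^1)^2 ≡ 417^2 = 173889 ≡ 521 (mod 1667)
417^4 = (417^2)^2 ≡ 521^2 = 271441 ≡ 1387 (mod 1667)
417^8 = (417^4)^2 ≡ 1387^2 = 1923769 ≡ 51 (mod 1667)
417^16 = (417^8)^2 ≡ 51^2 = 2601 ≡ 934 (mod 1667)
417^28 = 417^16 · 417^8 · 417^4 ≡ 934 · 51 · 1387 ≡ 147 (mod 1667).

147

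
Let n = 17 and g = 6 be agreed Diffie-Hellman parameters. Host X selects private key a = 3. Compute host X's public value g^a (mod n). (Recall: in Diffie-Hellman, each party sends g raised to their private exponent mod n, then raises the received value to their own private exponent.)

Public value = 6^3 (mod 17).
6^1 ≡ 6 (mod 17)
6^2 = (6^1)^2 ≡ 6^2 = 36 ≡ 2 (mod 17)
6^3 = 6^2 · 6^1 ≡ 2 · 6 ≡ 12 (mod 17).

12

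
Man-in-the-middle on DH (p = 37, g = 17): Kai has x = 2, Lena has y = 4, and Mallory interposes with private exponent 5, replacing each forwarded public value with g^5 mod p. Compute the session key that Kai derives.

28

Kai receives Mallory's public value M = 17^5 mod 37 instead of the honest one.
17^1 ≡ 17 (mod 37)
17^2 = (17^1)^2 ≡ 17^2 = 289 ≡ 30 (mod 37)
17^4 = (17^2)^2 ≡ 30^2 = 900 ≡ 12 (mod 37)
17^5 = 17^4 · 17^1 ≡ 12 · 17 ≡ 19 (mod 37).
So M = 19. Kai computes K = M^2 mod 37.
19^1 ≡ 19 (mod 37)
19^2 = (19^1)^2 ≡ 19^2 = 361 ≡ 28 (mod 37)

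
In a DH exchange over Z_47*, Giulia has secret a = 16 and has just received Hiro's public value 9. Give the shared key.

37

Shared key K = 9^16 mod 47.
9^1 ≡ 9 (mod 47)
9^2 = (9^1)^2 ≡ 9^2 = 81 ≡ 34 (mod 47)
9^4 = (9^2)^2 ≡ 34^2 = 1156 ≡ 28 (mod 47)
9^8 = (9^4)^2 ≡ 28^2 = 784 ≡ 32 (mod 47)
9^16 = (9^8)^2 ≡ 32^2 = 1024 ≡ 37 (mod 47)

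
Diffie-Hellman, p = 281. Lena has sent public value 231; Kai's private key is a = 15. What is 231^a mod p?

Shared key K = 231^15 mod 281.
231^1 ≡ 231 (mod 281)
231^2 = (231^1)^2 ≡ 231^2 = 53361 ≡ 252 (mod 281)
231^4 = (231^2)^2 ≡ 252^2 = 63504 ≡ 279 (mod 281)
231^8 = (231^4)^2 ≡ 279^2 = 77841 ≡ 4 (mod 281)
231^15 = 231^8 · 231^4 · 231^2 · 231^1 ≡ 4 · 279 · 252 · 231 ≡ 202 (mod 281).

202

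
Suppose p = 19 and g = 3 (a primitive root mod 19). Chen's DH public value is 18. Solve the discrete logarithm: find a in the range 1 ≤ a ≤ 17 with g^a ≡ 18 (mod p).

Try successive powers of 3 modulo 19:
3^1 ≡ 3
3^2 ≡ 9
3^3 ≡ 8
3^4 ≡ 5
3^5 ≡ 15
3^6 ≡ 7
3^7 ≡ 2
3^8 ≡ 6
3^9 ≡ 18
Found: a = 9.

9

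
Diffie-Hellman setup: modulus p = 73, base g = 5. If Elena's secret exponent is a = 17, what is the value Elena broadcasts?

Public value = 5^17 mod 73.
5^1 ≡ 5 (mod 73)
5^2 = (5^1)^2 ≡ 5^2 = 25 ≡ 25 (mod 73)
5^4 = (5^2)^2 ≡ 25^2 = 625 ≡ 41 (mod 73)
5^8 = (5^4)^2 ≡ 41^2 = 1681 ≡ 2 (mod 73)
5^16 = (5^8)^2 ≡ 2^2 = 4 ≡ 4 (mod 73)
5^17 = 5^16 · 5^1 ≡ 4 · 5 ≡ 20 (mod 73).

20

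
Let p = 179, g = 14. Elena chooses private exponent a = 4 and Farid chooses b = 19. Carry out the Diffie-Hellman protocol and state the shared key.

145

Farid sends B = g^b mod p = 14^19 mod 179.
14^1 ≡ 14 (mod 179)
14^2 = (14^1)^2 ≡ 14^2 = 196 ≡ 17 (mod 179)
14^4 = (14^2)^2 ≡ 17^2 = 289 ≡ 110 (mod 179)
14^8 = (14^4)^2 ≡ 110^2 = 12100 ≡ 107 (mod 179)
14^16 = (14^8)^2 ≡ 107^2 = 11449 ≡ 172 (mod 179)
14^19 = 14^16 · 14^2 · 14^1 ≡ 172 · 17 · 14 ≡ 124 (mod 179).
So B = 124. Elena then computes K = B^a mod p = 124^4 mod 179.
124^1 ≡ 124 (mod 179)
124^2 = (124^1)^2 ≡ 124^2 = 15376 ≡ 161 (mod 179)
124^4 = (124^2)^2 ≡ 161^2 = 25921 ≡ 145 (mod 179)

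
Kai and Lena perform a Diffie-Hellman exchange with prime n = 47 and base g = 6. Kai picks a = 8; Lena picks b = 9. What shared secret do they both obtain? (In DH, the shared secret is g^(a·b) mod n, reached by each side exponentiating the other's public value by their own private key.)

28

Lena sends B = g^b mod n = 6^9 mod 47.
6^1 ≡ 6 (mod 47)
6^2 = (6^1)^2 ≡ 6^2 = 36 ≡ 36 (mod 47)
6^4 = (6^2)^2 ≡ 36^2 = 1296 ≡ 27 (mod 47)
6^8 = (6^4)^2 ≡ 27^2 = 729 ≡ 24 (mod 47)
6^9 = 6^8 · 6^1 ≡ 24 · 6 ≡ 3 (mod 47).
So B = 3. Kai then computes K = B^a mod n = 3^8 mod 47.
3^1 ≡ 3 (mod 47)
3^2 = (3^1)^2 ≡ 3^2 = 9 ≡ 9 (mod 47)
3^4 = (3^2)^2 ≡ 9^2 = 81 ≡ 34 (mod 47)
3^8 = (3^4)^2 ≡ 34^2 = 1156 ≡ 28 (mod 47)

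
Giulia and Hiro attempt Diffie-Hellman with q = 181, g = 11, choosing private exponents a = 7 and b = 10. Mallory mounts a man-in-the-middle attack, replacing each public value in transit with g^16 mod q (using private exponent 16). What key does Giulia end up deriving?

87

Giulia receives Mallory's public value M = 11^16 mod 181 instead of the honest one.
11^1 ≡ 11 (mod 181)
11^2 = (11^1)^2 ≡ 11^2 = 121 ≡ 121 (mod 181)
11^4 = (11^2)^2 ≡ 121^2 = 14641 ≡ 161 (mod 181)
11^8 = (11^4)^2 ≡ 161^2 = 25921 ≡ 38 (mod 181)
11^16 = (11^8)^2 ≡ 38^2 = 1444 ≡ 177 (mod 181)
So M = 177. Giulia computes K = M^7 mod 181.
177^1 ≡ 177 (mod 181)
177^2 = (177^1)^2 ≡ 177^2 = 31329 ≡ 16 (mod 181)
177^4 = (177^2)^2 ≡ 16^2 = 256 ≡ 75 (mod 181)
177^7 = 177^4 · 177^2 · 177^1 ≡ 75 · 16 · 177 ≡ 87 (mod 181).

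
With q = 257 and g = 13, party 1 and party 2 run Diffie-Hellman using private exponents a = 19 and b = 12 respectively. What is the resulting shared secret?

30

Party 2 sends B = g^b mod q = 13^12 mod 257.
13^1 ≡ 13 (mod 257)
13^2 = (13^1)^2 ≡ 13^2 = 169 ≡ 169 (mod 257)
13^4 = (13^2)^2 ≡ 169^2 = 28561 ≡ 34 (mod 257)
13^8 = (13^4)^2 ≡ 34^2 = 1156 ≡ 128 (mod 257)
13^12 = 13^8 · 13^4 ≡ 128 · 34 ≡ 240 (mod 257).
So B = 240. Party 1 then computes K = B^a mod q = 240^19 mod 257.
240^1 ≡ 240 (mod 257)
240^2 = (240^1)^2 ≡ 240^2 = 57600 ≡ 32 (mod 257)
240^4 = (240^2)^2 ≡ 32^2 = 1024 ≡ 253 (mod 257)
240^8 = (240^4)^2 ≡ 253^2 = 64009 ≡ 16 (mod 257)
240^16 = (240^8)^2 ≡ 16^2 = 256 ≡ 256 (mod 257)
240^19 = 240^16 · 240^2 · 240^1 ≡ 256 · 32 · 240 ≡ 30 (mod 257).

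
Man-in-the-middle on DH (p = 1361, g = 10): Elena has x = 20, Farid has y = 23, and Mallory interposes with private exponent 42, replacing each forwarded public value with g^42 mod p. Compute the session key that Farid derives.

184

Farid receives Mallory's public value M = 10^42 mod 1361 instead of the honest one.
10^1 ≡ 10 (mod 1361)
10^2 = (10^1)^2 ≡ 10^2 = 100 ≡ 100 (mod 1361)
10^4 = (10^2)^2 ≡ 100^2 = 10000 ≡ 473 (mod 1361)
10^8 = (10^4)^2 ≡ 473^2 = 223729 ≡ 525 (mod 1361)
10^16 = (10^8)^2 ≡ 525^2 = 275625 ≡ 703 (mod 1361)
10^32 = (10^16)^2 ≡ 703^2 = 494209 ≡ 166 (mod 1361)
10^42 = 10^32 · 10^8 · 10^2 ≡ 166 · 525 · 100 ≡ 517 (mod 1361).
So M = 517. Farid computes K = M^23 mod 1361.
517^1 ≡ 517 (mod 1361)
517^2 = (517^1)^2 ≡ 517^2 = 267289 ≡ 533 (mod 1361)
517^4 = (517^2)^2 ≡ 533^2 = 284089 ≡ 1001 (mod 1361)
517^8 = (517^4)^2 ≡ 1001^2 = 1002001 ≡ 305 (mod 1361)
517^16 = (517^8)^2 ≡ 305^2 = 93025 ≡ 477 (mod 1361)
517^23 = 517^16 · 517^4 · 517^2 · 517^1 ≡ 477 · 1001 · 533 · 517 ≡ 184 (mod 1361).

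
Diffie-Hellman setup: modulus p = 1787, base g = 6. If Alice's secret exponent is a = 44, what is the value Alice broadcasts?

194

Public value = 6^44 mod 1787.
6^1 ≡ 6 (mod 1787)
6^2 = (6^1)^2 ≡ 6^2 = 36 ≡ 36 (mod 1787)
6^4 = (6^2)^2 ≡ 36^2 = 1296 ≡ 1296 (mod 1787)
6^8 = (6^4)^2 ≡ 1296^2 = 1679616 ≡ 1623 (mod 1787)
6^16 = (6^8)^2 ≡ 1623^2 = 2634129 ≡ 91 (mod 1787)
6^32 = (6^16)^2 ≡ 91^2 = 8281 ≡ 1133 (mod 1787)
6^44 = 6^32 · 6^8 · 6^4 ≡ 1133 · 1623 · 1296 ≡ 194 (mod 1787).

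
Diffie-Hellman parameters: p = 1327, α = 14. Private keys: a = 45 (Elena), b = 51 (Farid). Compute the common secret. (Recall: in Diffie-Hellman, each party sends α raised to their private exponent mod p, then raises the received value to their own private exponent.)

Elena sends A = α^a mod p = 14^45 mod 1327.
14^1 ≡ 14 (mod 1327)
14^2 = (14^1)^2 ≡ 14^2 = 196 ≡ 196 (mod 1327)
14^4 = (14^2)^2 ≡ 196^2 = 38416 ≡ 1260 (mod 1327)
14^8 = (14^4)^2 ≡ 1260^2 = 1587600 ≡ 508 (mod 1327)
14^16 = (14^8)^2 ≡ 508^2 = 258064 ≡ 626 (mod 1327)
14^32 = (14^16)^2 ≡ 626^2 = 391876 ≡ 411 (mod 1327)
14^45 = 14^32 · 14^8 · 14^4 · 14^1 ≡ 411 · 508 · 1260 · 14 ≡ 824 (mod 1327).
So A = 824. Farid then computes K = A^b mod p = 824^51 mod 1327.
824^1 ≡ 824 (mod 1327)
824^2 = (824^1)^2 ≡ 824^2 = 678976 ≡ 879 (mod 1327)
824^4 = (824^2)^2 ≡ 879^2 = 772641 ≡ 327 (mod 1327)
824^8 = (824^4)^2 ≡ 327^2 = 106929 ≡ 769 (mod 1327)
824^16 = (824^8)^2 ≡ 769^2 = 591361 ≡ 846 (mod 1327)
824^32 = (824^16)^2 ≡ 846^2 = 715716 ≡ 463 (mod 1327)
824^51 = 824^32 · 824^16 · 824^2 · 824^1 ≡ 463 · 846 · 879 · 824 ≡ 1070 (mod 1327).

1070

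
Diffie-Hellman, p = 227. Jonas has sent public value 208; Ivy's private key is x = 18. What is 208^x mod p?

110

Shared key K = 208^18 mod 227.
208^1 ≡ 208 (mod 227)
208^2 = (208^1)^2 ≡ 208^2 = 43264 ≡ 134 (mod 227)
208^4 = (208^2)^2 ≡ 134^2 = 17956 ≡ 23 (mod 227)
208^8 = (208^4)^2 ≡ 23^2 = 529 ≡ 75 (mod 227)
208^16 = (208^8)^2 ≡ 75^2 = 5625 ≡ 177 (mod 227)
208^18 = 208^16 · 208^2 ≡ 177 · 134 ≡ 110 (mod 227).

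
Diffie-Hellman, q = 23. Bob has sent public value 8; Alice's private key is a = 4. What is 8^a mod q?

2

Shared key K = 8^4 mod 23.
8^1 ≡ 8 (mod 23)
8^2 = (8^1)^2 ≡ 8^2 = 64 ≡ 18 (mod 23)
8^4 = (8^2)^2 ≡ 18^2 = 324 ≡ 2 (mod 23)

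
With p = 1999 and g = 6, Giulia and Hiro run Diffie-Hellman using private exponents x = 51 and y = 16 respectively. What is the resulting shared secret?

659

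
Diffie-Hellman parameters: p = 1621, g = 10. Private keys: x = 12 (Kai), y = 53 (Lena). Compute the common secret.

1520

Kai sends A = g^x mod p = 10^12 mod 1621.
10^1 ≡ 10 (mod 1621)
10^2 = (10^1)^2 ≡ 10^2 = 100 ≡ 100 (mod 1621)
10^4 = (10^2)^2 ≡ 100^2 = 10000 ≡ 274 (mod 1621)
10^8 = (10^4)^2 ≡ 274^2 = 75076 ≡ 510 (mod 1621)
10^12 = 10^8 · 10^4 ≡ 510 · 274 ≡ 334 (mod 1621).
So A = 334. Lena then computes K = A^y mod p = 334^53 mod 1621.
334^1 ≡ 334 (mod 1621)
334^2 = (334^1)^2 ≡ 334^2 = 111556 ≡ 1328 (mod 1621)
334^4 = (334^2)^2 ≡ 1328^2 = 1763584 ≡ 1557 (mod 1621)
334^8 = (334^4)^2 ≡ 1557^2 = 2424249 ≡ 854 (mod 1621)
334^16 = (334^8)^2 ≡ 854^2 = 729316 ≡ 1487 (mod 1621)
334^32 = (334^16)^2 ≡ 1487^2 = 2211169 ≡ 125 (mod 1621)
334^53 = 334^32 · 334^16 · 334^4 · 334^1 ≡ 125 · 1487 · 1557 · 334 ≡ 1520 (mod 1621).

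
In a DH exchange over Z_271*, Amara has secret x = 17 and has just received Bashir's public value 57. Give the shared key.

268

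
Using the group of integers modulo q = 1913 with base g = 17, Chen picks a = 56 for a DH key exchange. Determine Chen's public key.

64

Public value = 17^56 mod 1913.
17^1 ≡ 17 (mod 1913)
17^2 = (17^1)^2 ≡ 17^2 = 289 ≡ 289 (mod 1913)
17^4 = (17^2)^2 ≡ 289^2 = 83521 ≡ 1262 (mod 1913)
17^8 = (17^4)^2 ≡ 1262^2 = 1592644 ≡ 1028 (mod 1913)
17^16 = (17^8)^2 ≡ 1028^2 = 1056784 ≡ 808 (mod 1913)
17^32 = (17^16)^2 ≡ 808^2 = 652864 ≡ 531 (mod 1913)
17^56 = 17^32 · 17^16 · 17^8 ≡ 531 · 808 · 1028 ≡ 64 (mod 1913).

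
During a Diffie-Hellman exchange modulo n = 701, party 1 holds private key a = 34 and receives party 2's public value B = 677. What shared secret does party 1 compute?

325

Shared key K = 677^34 mod 701.
677^1 ≡ 677 (mod 701)
677^2 = (677^1)^2 ≡ 677^2 = 458329 ≡ 576 (mod 701)
677^4 = (677^2)^2 ≡ 576^2 = 331776 ≡ 203 (mod 701)
677^8 = (677^4)^2 ≡ 203^2 = 41209 ≡ 551 (mod 701)
677^16 = (677^8)^2 ≡ 551^2 = 303601 ≡ 68 (mod 701)
677^32 = (677^16)^2 ≡ 68^2 = 4624 ≡ 418 (mod 701)
677^34 = 677^32 · 677^2 ≡ 418 · 576 ≡ 325 (mod 701).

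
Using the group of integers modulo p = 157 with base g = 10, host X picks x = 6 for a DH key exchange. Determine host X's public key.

67

Public value = 10^6 (mod 157).
10^1 ≡ 10 (mod 157)
10^2 = (10^1)^2 ≡ 10^2 = 100 ≡ 100 (mod 157)
10^4 = (10^2)^2 ≡ 100^2 = 10000 ≡ 109 (mod 157)
10^6 = 10^4 · 10^2 ≡ 109 · 100 ≡ 67 (mod 157).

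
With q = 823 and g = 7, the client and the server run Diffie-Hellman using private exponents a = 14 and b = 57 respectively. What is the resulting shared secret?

The server sends B = g^b mod q = 7^57 mod 823.
7^1 ≡ 7 (mod 823)
7^2 = (7^1)^2 ≡ 7^2 = 49 ≡ 49 (mod 823)
7^4 = (7^2)^2 ≡ 49^2 = 2401 ≡ 755 (mod 823)
7^8 = (7^4)^2 ≡ 755^2 = 570025 ≡ 509 (mod 823)
7^16 = (7^8)^2 ≡ 509^2 = 259081 ≡ 659 (mod 823)
7^32 = (7^16)^2 ≡ 659^2 = 434281 ≡ 560 (mod 823)
7^57 = 7^32 · 7^16 · 7^8 · 7^1 ≡ 560 · 659 · 509 · 7 ≡ 526 (mod 823).
So B = 526. The client then computes K = B^a mod q = 526^14 mod 823.
526^1 ≡ 526 (mod 823)
526^2 = (526^1)^2 ≡ 526^2 = 276676 ≡ 148 (mod 823)
526^4 = (526^2)^2 ≡ 148^2 = 21904 ≡ 506 (mod 823)
526^8 = (526^4)^2 ≡ 506^2 = 256036 ≡ 83 (mod 823)
526^14 = 526^8 · 526^4 · 526^2 ≡ 83 · 506 · 148 ≡ 408 (mod 823).

408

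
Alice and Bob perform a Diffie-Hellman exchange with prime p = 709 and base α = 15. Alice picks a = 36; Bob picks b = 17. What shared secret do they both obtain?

Alice sends A = α^a mod p = 15^36 mod 709.
15^1 ≡ 15 (mod 709)
15^2 = (15^1)^2 ≡ 15^2 = 225 ≡ 225 (mod 709)
15^4 = (15^2)^2 ≡ 225^2 = 50625 ≡ 286 (mod 709)
15^8 = (15^4)^2 ≡ 286^2 = 81796 ≡ 261 (mod 709)
15^16 = (15^8)^2 ≡ 261^2 = 68121 ≡ 57 (mod 709)
15^32 = (15^16)^2 ≡ 57^2 = 3249 ≡ 413 (mod 709)
15^36 = 15^32 · 15^4 ≡ 413 · 286 ≡ 424 (mod 709).
So A = 424. Bob then computes K = A^b mod p = 424^17 mod 709.
424^1 ≡ 424 (mod 709)
424^2 = (424^1)^2 ≡ 424^2 = 179776 ≡ 399 (mod 709)
424^4 = (424^2)^2 ≡ 399^2 = 159201 ≡ 385 (mod 709)
424^8 = (424^4)^2 ≡ 385^2 = 148225 ≡ 44 (mod 709)
424^16 = (424^8)^2 ≡ 44^2 = 1936 ≡ 518 (mod 709)
424^17 = 424^16 · 424^1 ≡ 518 · 424 ≡ 551 (mod 709).

551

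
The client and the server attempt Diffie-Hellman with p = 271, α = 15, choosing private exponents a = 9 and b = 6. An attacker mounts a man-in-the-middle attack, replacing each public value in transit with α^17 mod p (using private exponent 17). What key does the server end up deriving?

The server receives an attacker's public value M = 15^17 mod 271 instead of the honest one.
15^1 ≡ 15 (mod 271)
15^2 = (15^1)^2 ≡ 15^2 = 225 ≡ 225 (mod 271)
15^4 = (15^2)^2 ≡ 225^2 = 50625 ≡ 219 (mod 271)
15^8 = (15^4)^2 ≡ 219^2 = 47961 ≡ 265 (mod 271)
15^16 = (15^8)^2 ≡ 265^2 = 70225 ≡ 36 (mod 271)
15^17 = 15^16 · 15^1 ≡ 36 · 15 ≡ 269 (mod 271).
So M = 269. The server computes K = M^6 mod 271.
269^1 ≡ 269 (mod 271)
269^2 = (269^1)^2 ≡ 269^2 = 72361 ≡ 4 (mod 271)
269^4 = (269^2)^2 ≡ 4^2 = 16 ≡ 16 (mod 271)
269^6 = 269^4 · 269^2 ≡ 16 · 4 ≡ 64 (mod 271).

64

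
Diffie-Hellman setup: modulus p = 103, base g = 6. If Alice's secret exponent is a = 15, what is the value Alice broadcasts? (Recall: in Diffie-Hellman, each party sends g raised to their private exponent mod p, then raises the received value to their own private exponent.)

90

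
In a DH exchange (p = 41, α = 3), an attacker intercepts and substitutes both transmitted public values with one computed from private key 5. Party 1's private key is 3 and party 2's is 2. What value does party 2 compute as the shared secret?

9

Party 2 receives an attacker's public value M = 3^5 mod 41 instead of the honest one.
3^1 ≡ 3 (mod 41)
3^2 = (3^1)^2 ≡ 3^2 = 9 ≡ 9 (mod 41)
3^4 = (3^2)^2 ≡ 9^2 = 81 ≡ 40 (mod 41)
3^5 = 3^4 · 3^1 ≡ 40 · 3 ≡ 38 (mod 41).
So M = 38. Party 2 computes K = M^2 mod 41.
38^1 ≡ 38 (mod 41)
38^2 = (38^1)^2 ≡ 38^2 = 1444 ≡ 9 (mod 41)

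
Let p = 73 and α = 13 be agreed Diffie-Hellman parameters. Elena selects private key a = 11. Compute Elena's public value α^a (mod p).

5

Public value = 13^11 (mod 73).
13^1 ≡ 13 (mod 73)
13^2 = (13^1)^2 ≡ 13^2 = 169 ≡ 23 (mod 73)
13^4 = (13^2)^2 ≡ 23^2 = 529 ≡ 18 (mod 73)
13^8 = (13^4)^2 ≡ 18^2 = 324 ≡ 32 (mod 73)
13^11 = 13^8 · 13^2 · 13^1 ≡ 32 · 23 · 13 ≡ 5 (mod 73).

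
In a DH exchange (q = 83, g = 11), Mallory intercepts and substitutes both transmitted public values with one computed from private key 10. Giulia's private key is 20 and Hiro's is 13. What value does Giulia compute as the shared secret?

Giulia receives Mallory's public value M = 11^10 mod 83 instead of the honest one.
11^1 ≡ 11 (mod 83)
11^2 = (11^1)^2 ≡ 11^2 = 121 ≡ 38 (mod 83)
11^4 = (11^2)^2 ≡ 38^2 = 1444 ≡ 33 (mod 83)
11^8 = (11^4)^2 ≡ 33^2 = 1089 ≡ 10 (mod 83)
11^10 = 11^8 · 11^2 ≡ 10 · 38 ≡ 48 (mod 83).
So M = 48. Giulia computes K = M^20 mod 83.
48^1 ≡ 48 (mod 83)
48^2 = (48^1)^2 ≡ 48^2 = 2304 ≡ 63 (mod 83)
48^4 = (48^2)^2 ≡ 63^2 = 3969 ≡ 68 (mod 83)
48^8 = (48^4)^2 ≡ 68^2 = 4624 ≡ 59 (mod 83)
48^16 = (48^8)^2 ≡ 59^2 = 3481 ≡ 78 (mod 83)
48^20 = 48^16 · 48^4 ≡ 78 · 68 ≡ 75 (mod 83).

75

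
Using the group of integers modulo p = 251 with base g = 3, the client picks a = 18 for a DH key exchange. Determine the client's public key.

Public value = 3^18 mod 251.
3^1 ≡ 3 (mod 251)
3^2 = (3^1)^2 ≡ 3^2 = 9 ≡ 9 (mod 251)
3^4 = (3^2)^2 ≡ 9^2 = 81 ≡ 81 (mod 251)
3^8 = (3^4)^2 ≡ 81^2 = 6561 ≡ 35 (mod 251)
3^16 = (3^8)^2 ≡ 35^2 = 1225 ≡ 221 (mod 251)
3^18 = 3^16 · 3^2 ≡ 221 · 9 ≡ 232 (mod 251).

232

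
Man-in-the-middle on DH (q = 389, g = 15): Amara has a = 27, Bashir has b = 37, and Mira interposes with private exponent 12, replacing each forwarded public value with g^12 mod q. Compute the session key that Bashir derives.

Bashir receives Mira's public value M = 15^12 mod 389 instead of the honest one.
15^1 ≡ 15 (mod 389)
15^2 = (15^1)^2 ≡ 15^2 = 225 ≡ 225 (mod 389)
15^4 = (15^2)^2 ≡ 225^2 = 50625 ≡ 55 (mod 389)
15^8 = (15^4)^2 ≡ 55^2 = 3025 ≡ 302 (mod 389)
15^12 = 15^8 · 15^4 ≡ 302 · 55 ≡ 272 (mod 389).
So M = 272. Bashir computes K = M^37 mod 389.
272^1 ≡ 272 (mod 389)
272^2 = (272^1)^2 ≡ 272^2 = 73984 ≡ 74 (mod 389)
272^4 = (272^2)^2 ≡ 74^2 = 5476 ≡ 30 (mod 389)
272^8 = (272^4)^2 ≡ 30^2 = 900 ≡ 122 (mod 389)
272^16 = (272^8)^2 ≡ 122^2 = 14884 ≡ 102 (mod 389)
272^32 = (272^16)^2 ≡ 102^2 = 10404 ≡ 290 (mod 389)
272^37 = 272^32 · 272^4 · 272^1 ≡ 290 · 30 · 272 ≡ 113 (mod 389).

113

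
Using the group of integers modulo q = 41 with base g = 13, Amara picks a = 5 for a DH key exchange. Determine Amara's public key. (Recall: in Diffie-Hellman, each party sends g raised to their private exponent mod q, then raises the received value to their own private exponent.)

Public value = 13^5 mod 41.
13^1 ≡ 13 (mod 41)
13^2 = (13^1)^2 ≡ 13^2 = 169 ≡ 5 (mod 41)
13^4 = (13^2)^2 ≡ 5^2 = 25 ≡ 25 (mod 41)
13^5 = 13^4 · 13^1 ≡ 25 · 13 ≡ 38 (mod 41).

38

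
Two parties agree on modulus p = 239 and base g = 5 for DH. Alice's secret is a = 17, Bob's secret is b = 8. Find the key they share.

10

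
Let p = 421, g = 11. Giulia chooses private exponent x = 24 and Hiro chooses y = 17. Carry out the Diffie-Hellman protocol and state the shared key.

232

Giulia sends A = g^x mod p = 11^24 mod 421.
11^1 ≡ 11 (mod 421)
11^2 = (11^1)^2 ≡ 11^2 = 121 ≡ 121 (mod 421)
11^4 = (11^2)^2 ≡ 121^2 = 14641 ≡ 327 (mod 421)
11^8 = (11^4)^2 ≡ 327^2 = 106929 ≡ 416 (mod 421)
11^16 = (11^8)^2 ≡ 416^2 = 173056 ≡ 25 (mod 421)
11^24 = 11^16 · 11^8 ≡ 25 · 416 ≡ 296 (mod 421).
So A = 296. Hiro then computes K = A^y mod p = 296^17 mod 421.
296^1 ≡ 296 (mod 421)
296^2 = (296^1)^2 ≡ 296^2 = 87616 ≡ 48 (mod 421)
296^4 = (296^2)^2 ≡ 48^2 = 2304 ≡ 199 (mod 421)
296^8 = (296^4)^2 ≡ 199^2 = 39601 ≡ 27 (mod 421)
296^16 = (296^8)^2 ≡ 27^2 = 729 ≡ 308 (mod 421)
296^17 = 296^16 · 296^1 ≡ 308 · 296 ≡ 232 (mod 421).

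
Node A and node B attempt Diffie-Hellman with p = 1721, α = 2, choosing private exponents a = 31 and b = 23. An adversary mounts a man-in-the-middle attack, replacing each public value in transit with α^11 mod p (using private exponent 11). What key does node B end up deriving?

348

Node B receives an adversary's public value M = 2^11 mod 1721 instead of the honest one.
2^1 ≡ 2 (mod 1721)
2^2 = (2^1)^2 ≡ 2^2 = 4 ≡ 4 (mod 1721)
2^4 = (2^2)^2 ≡ 4^2 = 16 ≡ 16 (mod 1721)
2^8 = (2^4)^2 ≡ 16^2 = 256 ≡ 256 (mod 1721)
2^11 = 2^8 · 2^2 · 2^1 ≡ 256 · 4 · 2 ≡ 327 (mod 1721).
So M = 327. Node B computes K = M^23 mod 1721.
327^1 ≡ 327 (mod 1721)
327^2 = (327^1)^2 ≡ 327^2 = 106929 ≡ 227 (mod 1721)
327^4 = (327^2)^2 ≡ 227^2 = 51529 ≡ 1620 (mod 1721)
327^8 = (327^4)^2 ≡ 1620^2 = 2624400 ≡ 1596 (mod 1721)
327^16 = (327^8)^2 ≡ 1596^2 = 2547216 ≡ 136 (mod 1721)
327^23 = 327^16 · 327^4 · 327^2 · 327^1 ≡ 136 · 1620 · 227 · 327 ≡ 348 (mod 1721).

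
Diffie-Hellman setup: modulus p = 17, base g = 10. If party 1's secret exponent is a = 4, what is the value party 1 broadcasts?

4

Public value = 10^{4} \pmod{17}.
10^1 ≡ 10 (mod 17)
10^2 = (10^1)^2 ≡ 10^2 = 100 ≡ 15 (mod 17)
10^4 = (10^2)^2 ≡ 15^2 = 225 ≡ 4 (mod 17)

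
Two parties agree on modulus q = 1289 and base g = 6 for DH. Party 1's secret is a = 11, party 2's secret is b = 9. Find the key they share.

Party 2 sends B = g^b mod q = 6^9 mod 1289.
6^1 ≡ 6 (mod 1289)
6^2 = (6^1)^2 ≡ 6^2 = 36 ≡ 36 (mod 1289)
6^4 = (6^2)^2 ≡ 36^2 = 1296 ≡ 7 (mod 1289)
6^8 = (6^4)^2 ≡ 7^2 = 49 ≡ 49 (mod 1289)
6^9 = 6^8 · 6^1 ≡ 49 · 6 ≡ 294 (mod 1289).
So B = 294. Party 1 then computes K = B^a mod q = 294^11 mod 1289.
294^1 ≡ 294 (mod 1289)
294^2 = (294^1)^2 ≡ 294^2 = 86436 ≡ 73 (mod 1289)
294^4 = (294^2)^2 ≡ 73^2 = 5329 ≡ 173 (mod 1289)
294^8 = (294^4)^2 ≡ 173^2 = 29929 ≡ 282 (mod 1289)
294^11 = 294^8 · 294^2 · 294^1 ≡ 282 · 73 · 294 ≡ 429 (mod 1289).

429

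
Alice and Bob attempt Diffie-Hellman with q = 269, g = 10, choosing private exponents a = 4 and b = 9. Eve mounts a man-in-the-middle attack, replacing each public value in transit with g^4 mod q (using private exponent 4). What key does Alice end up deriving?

21

Alice receives Eve's public value M = 10^4 mod 269 instead of the honest one.
10^1 ≡ 10 (mod 269)
10^2 = (10^1)^2 ≡ 10^2 = 100 ≡ 100 (mod 269)
10^4 = (10^2)^2 ≡ 100^2 = 10000 ≡ 47 (mod 269)
So M = 47. Alice computes K = M^4 mod 269.
47^1 ≡ 47 (mod 269)
47^2 = (47^1)^2 ≡ 47^2 = 2209 ≡ 57 (mod 269)
47^4 = (47^2)^2 ≡ 57^2 = 3249 ≡ 21 (mod 269)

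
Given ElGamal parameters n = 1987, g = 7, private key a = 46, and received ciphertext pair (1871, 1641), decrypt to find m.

548

Shared mask s = c₁^a mod n = 1871^46 mod 1987.
1871^1 ≡ 1871 (mod 1987)
1871^2 = (1871^1)^2 ≡ 1871^2 = 3500641 ≡ 1534 (mod 1987)
1871^4 = (1871^2)^2 ≡ 1534^2 = 2353156 ≡ 548 (mod 1987)
1871^8 = (1871^4)^2 ≡ 548^2 = 300304 ≡ 267 (mod 1987)
1871^16 = (1871^8)^2 ≡ 267^2 = 71289 ≡ 1744 (mod 1987)
1871^32 = (1871^16)^2 ≡ 1744^2 = 3041536 ≡ 1426 (mod 1987)
1871^46 = 1871^32 · 1871^8 · 1871^4 · 1871^2 ≡ 1426 · 267 · 548 · 1534 ≡ 1515 (mod 1987).
So s = 1515; s⁻¹ ≡ 1124 (mod 1987).
m = c₂ · s⁻¹ mod 1987 = 1641 · 1124 mod 1987 = 548.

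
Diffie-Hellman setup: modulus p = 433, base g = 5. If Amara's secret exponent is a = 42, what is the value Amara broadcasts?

203

Public value = 5^42 mod 433.
5^1 ≡ 5 (mod 433)
5^2 = (5^1)^2 ≡ 5^2 = 25 ≡ 25 (mod 433)
5^4 = (5^2)^2 ≡ 25^2 = 625 ≡ 192 (mod 433)
5^8 = (5^4)^2 ≡ 192^2 = 36864 ≡ 59 (mod 433)
5^16 = (5^8)^2 ≡ 59^2 = 3481 ≡ 17 (mod 433)
5^32 = (5^16)^2 ≡ 17^2 = 289 ≡ 289 (mod 433)
5^42 = 5^32 · 5^8 · 5^2 ≡ 289 · 59 · 25 ≡ 203 (mod 433).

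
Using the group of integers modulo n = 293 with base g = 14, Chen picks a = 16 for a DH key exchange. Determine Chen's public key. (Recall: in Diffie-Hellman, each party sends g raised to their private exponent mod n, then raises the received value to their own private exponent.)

150

Public value = 14^16 mod 293.
14^1 ≡ 14 (mod 293)
14^2 = (14^1)^2 ≡ 14^2 = 196 ≡ 196 (mod 293)
14^4 = (14^2)^2 ≡ 196^2 = 38416 ≡ 33 (mod 293)
14^8 = (14^4)^2 ≡ 33^2 = 1089 ≡ 210 (mod 293)
14^16 = (14^8)^2 ≡ 210^2 = 44100 ≡ 150 (mod 293)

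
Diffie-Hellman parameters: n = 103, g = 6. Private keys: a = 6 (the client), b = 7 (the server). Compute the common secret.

79

The server sends B = g^b mod n = 6^7 mod 103.
6^1 ≡ 6 (mod 103)
6^2 = (6^1)^2 ≡ 6^2 = 36 ≡ 36 (mod 103)
6^4 = (6^2)^2 ≡ 36^2 = 1296 ≡ 60 (mod 103)
6^7 = 6^4 · 6^2 · 6^1 ≡ 60 · 36 · 6 ≡ 85 (mod 103).
So B = 85. The client then computes K = B^a mod n = 85^6 mod 103.
85^1 ≡ 85 (mod 103)
85^2 = (85^1)^2 ≡ 85^2 = 7225 ≡ 15 (mod 103)
85^4 = (85^2)^2 ≡ 15^2 = 225 ≡ 19 (mod 103)
85^6 = 85^4 · 85^2 ≡ 19 · 15 ≡ 79 (mod 103).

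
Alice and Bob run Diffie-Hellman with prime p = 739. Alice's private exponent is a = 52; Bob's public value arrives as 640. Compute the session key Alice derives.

Shared key K = 640^52 mod 739.
640^1 ≡ 640 (mod 739)
640^2 = (640^1)^2 ≡ 640^2 = 409600 ≡ 194 (mod 739)
640^4 = (640^2)^2 ≡ 194^2 = 37636 ≡ 686 (mod 739)
640^8 = (640^4)^2 ≡ 686^2 = 470596 ≡ 592 (mod 739)
640^16 = (640^8)^2 ≡ 592^2 = 350464 ≡ 178 (mod 739)
640^32 = (640^16)^2 ≡ 178^2 = 31684 ≡ 646 (mod 739)
640^52 = 640^32 · 640^16 · 640^4 ≡ 646 · 178 · 686 ≡ 169 (mod 739).

169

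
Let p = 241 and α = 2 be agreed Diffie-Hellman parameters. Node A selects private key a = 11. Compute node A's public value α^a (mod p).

Public value = 2^11 (mod 241).
2^1 ≡ 2 (mod 241)
2^2 = (2^1)^2 ≡ 2^2 = 4 ≡ 4 (mod 241)
2^4 = (2^2)^2 ≡ 4^2 = 16 ≡ 16 (mod 241)
2^8 = (2^4)^2 ≡ 16^2 = 256 ≡ 15 (mod 241)
2^11 = 2^8 · 2^2 · 2^1 ≡ 15 · 4 · 2 ≡ 120 (mod 241).

120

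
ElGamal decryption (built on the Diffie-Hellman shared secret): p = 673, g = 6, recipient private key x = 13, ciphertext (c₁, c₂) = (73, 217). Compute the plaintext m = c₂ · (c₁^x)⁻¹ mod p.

202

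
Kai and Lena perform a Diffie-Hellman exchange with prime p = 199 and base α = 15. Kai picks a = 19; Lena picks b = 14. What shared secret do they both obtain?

Kai sends A = α^a mod p = 15^19 mod 199.
15^1 ≡ 15 (mod 199)
15^2 = (15^1)^2 ≡ 15^2 = 225 ≡ 26 (mod 199)
15^4 = (15^2)^2 ≡ 26^2 = 676 ≡ 79 (mod 199)
15^8 = (15^4)^2 ≡ 79^2 = 6241 ≡ 72 (mod 199)
15^16 = (15^8)^2 ≡ 72^2 = 5184 ≡ 10 (mod 199)
15^19 = 15^16 · 15^2 · 15^1 ≡ 10 · 26 · 15 ≡ 119 (mod 199).
So A = 119. Lena then computes K = A^b mod p = 119^14 mod 199.
119^1 ≡ 119 (mod 199)
119^2 = (119^1)^2 ≡ 119^2 = 14161 ≡ 32 (mod 199)
119^4 = (119^2)^2 ≡ 32^2 = 1024 ≡ 29 (mod 199)
119^8 = (119^4)^2 ≡ 29^2 = 841 ≡ 45 (mod 199)
119^14 = 119^8 · 119^4 · 119^2 ≡ 45 · 29 · 32 ≡ 169 (mod 199).

169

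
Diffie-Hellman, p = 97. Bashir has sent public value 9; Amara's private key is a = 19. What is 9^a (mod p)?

4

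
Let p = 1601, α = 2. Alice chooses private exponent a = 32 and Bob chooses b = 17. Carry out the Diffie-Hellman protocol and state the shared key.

255

Bob sends B = α^b mod p = 2^17 mod 1601.
2^1 ≡ 2 (mod 1601)
2^2 = (2^1)^2 ≡ 2^2 = 4 ≡ 4 (mod 1601)
2^4 = (2^2)^2 ≡ 4^2 = 16 ≡ 16 (mod 1601)
2^8 = (2^4)^2 ≡ 16^2 = 256 ≡ 256 (mod 1601)
2^16 = (2^8)^2 ≡ 256^2 = 65536 ≡ 1496 (mod 1601)
2^17 = 2^16 · 2^1 ≡ 1496 · 2 ≡ 1391 (mod 1601).
So B = 1391. Alice then computes K = B^a mod p = 1391^32 mod 1601.
1391^1 ≡ 1391 (mod 1601)
1391^2 = (1391^1)^2 ≡ 1391^2 = 1934881 ≡ 873 (mod 1601)
1391^4 = (1391^2)^2 ≡ 873^2 = 762129 ≡ 53 (mod 1601)
1391^8 = (1391^4)^2 ≡ 53^2 = 2809 ≡ 1208 (mod 1601)
1391^16 = (1391^8)^2 ≡ 1208^2 = 1459264 ≡ 753 (mod 1601)
1391^32 = (1391^16)^2 ≡ 753^2 = 567009 ≡ 255 (mod 1601)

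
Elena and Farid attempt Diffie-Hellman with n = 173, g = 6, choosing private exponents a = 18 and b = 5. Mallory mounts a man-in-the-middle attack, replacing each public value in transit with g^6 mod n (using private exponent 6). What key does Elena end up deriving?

Elena receives Mallory's public value M = 6^6 mod 173 instead of the honest one.
6^1 ≡ 6 (mod 173)
6^2 = (6^1)^2 ≡ 6^2 = 36 ≡ 36 (mod 173)
6^4 = (6^2)^2 ≡ 36^2 = 1296 ≡ 85 (mod 173)
6^6 = 6^4 · 6^2 ≡ 85 · 36 ≡ 119 (mod 173).
So M = 119. Elena computes K = M^18 mod 173.
119^1 ≡ 119 (mod 173)
119^2 = (119^1)^2 ≡ 119^2 = 14161 ≡ 148 (mod 173)
119^4 = (119^2)^2 ≡ 148^2 = 21904 ≡ 106 (mod 173)
119^8 = (119^4)^2 ≡ 106^2 = 11236 ≡ 164 (mod 173)
119^16 = (119^8)^2 ≡ 164^2 = 26896 ≡ 81 (mod 173)
119^18 = 119^16 · 119^2 ≡ 81 · 148 ≡ 51 (mod 173).

51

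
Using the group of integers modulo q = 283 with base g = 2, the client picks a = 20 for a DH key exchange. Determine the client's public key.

Public value = 2^20 (mod 283).
2^1 ≡ 2 (mod 283)
2^2 = (2^1)^2 ≡ 2^2 = 4 ≡ 4 (mod 283)
2^4 = (2^2)^2 ≡ 4^2 = 16 ≡ 16 (mod 283)
2^8 = (2^4)^2 ≡ 16^2 = 256 ≡ 256 (mod 283)
2^16 = (2^8)^2 ≡ 256^2 = 65536 ≡ 163 (mod 283)
2^20 = 2^16 · 2^4 ≡ 163 · 16 ≡ 61 (mod 283).

61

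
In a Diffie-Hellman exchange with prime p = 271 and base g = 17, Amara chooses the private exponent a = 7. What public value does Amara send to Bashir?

Public value = 17^7 mod 271.
17^1 ≡ 17 (mod 271)
17^2 = (17^1)^2 ≡ 17^2 = 289 ≡ 18 (mod 271)
17^4 = (17^2)^2 ≡ 18^2 = 324 ≡ 53 (mod 271)
17^7 = 17^4 · 17^2 · 17^1 ≡ 53 · 18 · 17 ≡ 229 (mod 271).

229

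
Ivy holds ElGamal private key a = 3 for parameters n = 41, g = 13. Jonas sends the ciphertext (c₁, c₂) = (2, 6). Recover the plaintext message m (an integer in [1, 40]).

11

Shared mask s = c₁^a mod n = 2^3 mod 41.
2^1 ≡ 2 (mod 41)
2^2 = (2^1)^2 ≡ 2^2 = 4 ≡ 4 (mod 41)
2^3 = 2^2 · 2^1 ≡ 4 · 2 ≡ 8 (mod 41).
So s = 8; s⁻¹ ≡ 36 (mod 41).
m = c₂ · s⁻¹ mod 41 = 6 · 36 mod 41 = 11.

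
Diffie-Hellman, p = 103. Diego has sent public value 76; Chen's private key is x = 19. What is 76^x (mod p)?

8

Shared key K = 76^19 mod 103.
76^1 ≡ 76 (mod 103)
76^2 = (76^1)^2 ≡ 76^2 = 5776 ≡ 8 (mod 103)
76^4 = (76^2)^2 ≡ 8^2 = 64 ≡ 64 (mod 103)
76^8 = (76^4)^2 ≡ 64^2 = 4096 ≡ 79 (mod 103)
76^16 = (76^8)^2 ≡ 79^2 = 6241 ≡ 61 (mod 103)
76^19 = 76^16 · 76^2 · 76^1 ≡ 61 · 8 · 76 ≡ 8 (mod 103).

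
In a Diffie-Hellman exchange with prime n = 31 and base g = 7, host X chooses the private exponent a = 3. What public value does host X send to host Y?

2

Public value = 7^3 (mod 31).
7^1 ≡ 7 (mod 31)
7^2 = (7^1)^2 ≡ 7^2 = 49 ≡ 18 (mod 31)
7^3 = 7^2 · 7^1 ≡ 18 · 7 ≡ 2 (mod 31).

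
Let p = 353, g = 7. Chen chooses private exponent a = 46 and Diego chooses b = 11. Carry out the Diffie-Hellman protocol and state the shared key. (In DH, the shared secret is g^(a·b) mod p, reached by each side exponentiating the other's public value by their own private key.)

Chen sends A = g^a mod p = 7^46 mod 353.
7^1 ≡ 7 (mod 353)
7^2 = (7^1)^2 ≡ 7^2 = 49 ≡ 49 (mod 353)
7^4 = (7^2)^2 ≡ 49^2 = 2401 ≡ 283 (mod 353)
7^8 = (7^4)^2 ≡ 283^2 = 80089 ≡ 311 (mod 353)
7^16 = (7^8)^2 ≡ 311^2 = 96721 ≡ 352 (mod 353)
7^32 = (7^16)^2 ≡ 352^2 = 123904 ≡ 1 (mod 353)
7^46 = 7^32 · 7^8 · 7^4 · 7^2 ≡ 1 · 311 · 283 · 49 ≡ 36 (mod 353).
So A = 36. Diego then computes K = A^b mod p = 36^11 mod 353.
36^1 ≡ 36 (mod 353)
36^2 = (36^1)^2 ≡ 36^2 = 1296 ≡ 237 (mod 353)
36^4 = (36^2)^2 ≡ 237^2 = 56169 ≡ 42 (mod 353)
36^8 = (36^4)^2 ≡ 42^2 = 1764 ≡ 352 (mod 353)
36^11 = 36^8 · 36^2 · 36^1 ≡ 352 · 237 · 36 ≡ 293 (mod 353).

293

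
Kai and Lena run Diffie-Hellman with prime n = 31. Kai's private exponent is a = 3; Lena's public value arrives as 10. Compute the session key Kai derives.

Shared key K = 10^3 mod 31.
10^1 ≡ 10 (mod 31)
10^2 = (10^1)^2 ≡ 10^2 = 100 ≡ 7 (mod 31)
10^3 = 10^2 · 10^1 ≡ 7 · 10 ≡ 8 (mod 31).

8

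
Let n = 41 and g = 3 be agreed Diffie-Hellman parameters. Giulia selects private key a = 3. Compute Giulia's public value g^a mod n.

27

Public value = 3^3 mod 41.
3^1 ≡ 3 (mod 41)
3^2 = (3^1)^2 ≡ 3^2 = 9 ≡ 9 (mod 41)
3^3 = 3^2 · 3^1 ≡ 9 · 3 ≡ 27 (mod 41).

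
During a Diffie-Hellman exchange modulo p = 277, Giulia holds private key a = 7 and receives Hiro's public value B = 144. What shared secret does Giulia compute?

Shared key K = 144^7 mod 277.
144^1 ≡ 144 (mod 277)
144^2 = (144^1)^2 ≡ 144^2 = 20736 ≡ 238 (mod 277)
144^4 = (144^2)^2 ≡ 238^2 = 56644 ≡ 136 (mod 277)
144^7 = 144^4 · 144^2 · 144^1 ≡ 136 · 238 · 144 ≡ 190 (mod 277).

190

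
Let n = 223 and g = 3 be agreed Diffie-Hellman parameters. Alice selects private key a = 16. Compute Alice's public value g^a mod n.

Public value = 3^16 mod 223.
3^1 ≡ 3 (mod 223)
3^2 = (3^1)^2 ≡ 3^2 = 9 ≡ 9 (mod 223)
3^4 = (3^2)^2 ≡ 9^2 = 81 ≡ 81 (mod 223)
3^8 = (3^4)^2 ≡ 81^2 = 6561 ≡ 94 (mod 223)
3^16 = (3^8)^2 ≡ 94^2 = 8836 ≡ 139 (mod 223)

139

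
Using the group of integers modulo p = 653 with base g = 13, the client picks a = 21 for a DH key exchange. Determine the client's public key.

Public value = 13^21 (mod 653).
13^1 ≡ 13 (mod 653)
13^2 = (13^1)^2 ≡ 13^2 = 169 ≡ 169 (mod 653)
13^4 = (13^2)^2 ≡ 169^2 = 28561 ≡ 482 (mod 653)
13^8 = (13^4)^2 ≡ 482^2 = 232324 ≡ 509 (mod 653)
13^16 = (13^8)^2 ≡ 509^2 = 259081 ≡ 493 (mod 653)
13^21 = 13^16 · 13^4 · 13^1 ≡ 493 · 482 · 13 ≡ 448 (mod 653).

448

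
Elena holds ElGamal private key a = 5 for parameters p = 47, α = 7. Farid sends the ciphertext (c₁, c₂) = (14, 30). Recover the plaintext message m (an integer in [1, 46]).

10

Shared mask s = c₁^a mod p = 14^5 mod 47.
14^1 ≡ 14 (mod 47)
14^2 = (14^1)^2 ≡ 14^2 = 196 ≡ 8 (mod 47)
14^4 = (14^2)^2 ≡ 8^2 = 64 ≡ 17 (mod 47)
14^5 = 14^4 · 14^1 ≡ 17 · 14 ≡ 3 (mod 47).
So s = 3; s⁻¹ ≡ 16 (mod 47).
m = c₂ · s⁻¹ mod 47 = 30 · 16 mod 47 = 10.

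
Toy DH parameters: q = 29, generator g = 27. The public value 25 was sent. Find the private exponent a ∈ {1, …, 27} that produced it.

Try successive powers of 27 modulo 29:
27^1 ≡ 27
27^2 ≡ 4
27^3 ≡ 21
27^4 ≡ 16
27^5 ≡ 26
27^6 ≡ 6
27^7 ≡ 17
27^8 ≡ 24
27^9 ≡ 10
27^10 ≡ 9
27^11 ≡ 11
27^12 ≡ 7
27^13 ≡ 15
27^14 ≡ 28
27^15 ≡ 2
27^16 ≡ 25
Found: a = 16.

16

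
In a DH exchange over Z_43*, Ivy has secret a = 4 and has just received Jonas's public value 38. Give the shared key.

Shared key K = 38^4 mod 43.
38^1 ≡ 38 (mod 43)
38^2 = (38^1)^2 ≡ 38^2 = 1444 ≡ 25 (mod 43)
38^4 = (38^2)^2 ≡ 25^2 = 625 ≡ 23 (mod 43)

23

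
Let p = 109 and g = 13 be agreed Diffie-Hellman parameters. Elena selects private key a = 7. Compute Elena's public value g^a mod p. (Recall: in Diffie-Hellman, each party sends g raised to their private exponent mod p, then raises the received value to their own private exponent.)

Public value = 13^7 mod 109.
13^1 ≡ 13 (mod 109)
13^2 = (13^1)^2 ≡ 13^2 = 169 ≡ 60 (mod 109)
13^4 = (13^2)^2 ≡ 60^2 = 3600 ≡ 3 (mod 109)
13^7 = 13^4 · 13^2 · 13^1 ≡ 3 · 60 · 13 ≡ 51 (mod 109).

51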